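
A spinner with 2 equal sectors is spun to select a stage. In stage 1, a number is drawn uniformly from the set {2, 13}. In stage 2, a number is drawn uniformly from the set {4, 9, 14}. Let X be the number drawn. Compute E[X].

E[X | stage 1] = (2+13)/2 = 15/2.
E[X | stage 2] = (4+9+14)/3 = 9.
By the law of total expectation,
E[X] = (1/2)·(15/2) + (1/2)·(9) = 33/4.

33/4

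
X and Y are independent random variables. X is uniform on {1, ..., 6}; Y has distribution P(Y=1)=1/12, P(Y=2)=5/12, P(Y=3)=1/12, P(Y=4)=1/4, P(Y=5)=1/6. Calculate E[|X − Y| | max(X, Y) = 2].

6/11

P(max(X, Y) = 2) = 11/72.
Summing |X−Y|·P(x,y) over outcomes with max(X, Y) = 2 gives 1/12.
E[|X − Y| | max(X, Y) = 2] = (1/12) / (11/72) = 6/11.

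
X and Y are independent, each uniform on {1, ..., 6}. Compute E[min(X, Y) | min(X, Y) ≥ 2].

16/5

P(min(X, Y) ≥ 2) = 25/36.
Summing min(X,Y)·P(x,y) over outcomes with min(X, Y) ≥ 2 gives 20/9.
E[min(X, Y) | min(X, Y) ≥ 2] = (20/9) / (25/36) = 16/5.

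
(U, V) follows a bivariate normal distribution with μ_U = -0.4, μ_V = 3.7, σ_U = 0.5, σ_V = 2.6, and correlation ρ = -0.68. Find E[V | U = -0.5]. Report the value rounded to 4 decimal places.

The regression of V on U has slope ρ·σ_V/σ_U and passes through (μ_U, μ_V).
E[V | U=-0.5] = 3.7 + (-0.68)·(2.6/0.5)·(-0.5 − (-0.4)) = 3.7 + (-3.536)·(-0.1) = 4.0536.

4.0536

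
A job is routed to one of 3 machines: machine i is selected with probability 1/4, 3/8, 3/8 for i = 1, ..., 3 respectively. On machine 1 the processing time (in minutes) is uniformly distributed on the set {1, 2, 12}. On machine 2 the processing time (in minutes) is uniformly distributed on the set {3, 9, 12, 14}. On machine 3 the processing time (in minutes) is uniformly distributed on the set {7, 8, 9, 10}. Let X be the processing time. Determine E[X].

E[X | machine 1] = (1+2+12)/3 = 5.
E[X | machine 2] = (3+9+12+14)/4 = 19/2.
E[X | machine 3] = (7+8+9+10)/4 = 17/2.
E[X] = (1/4)·(5) + (3/8)·(19/2) + (3/8)·(17/2) = 8.

8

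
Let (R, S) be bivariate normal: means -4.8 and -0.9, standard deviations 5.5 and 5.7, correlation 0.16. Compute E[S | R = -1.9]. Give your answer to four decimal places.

For a bivariate normal, E[S | R=x] = μ_S + ρ·(σ_S/σ_R)·(x − μ_R).
E[S | R=-1.9] = -0.9 + (0.16)·(5.7/5.5)·(-1.9 − (-4.8)) = -0.9 + (0.16582)·(2.9) = -0.4191.

-0.4191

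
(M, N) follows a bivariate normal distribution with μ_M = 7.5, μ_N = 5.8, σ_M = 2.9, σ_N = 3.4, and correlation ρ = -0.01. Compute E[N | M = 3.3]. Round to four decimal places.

5.8492

E[N | M=x] = μ_N + ρ(σ_N/σ_M)(x − μ_M) for jointly normal variables.
E[N | M=3.3] = 5.8 + (-0.01)·(3.4/2.9)·(3.3 − (7.5)) = 5.8 + (-0.011724)·(-4.2) = 5.8492.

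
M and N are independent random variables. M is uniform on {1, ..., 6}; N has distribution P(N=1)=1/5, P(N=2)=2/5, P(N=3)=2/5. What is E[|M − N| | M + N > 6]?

31/11

P(M + N > 6) = 11/30.
Summing |M−N|·P(x,y) over outcomes with M + N > 6 gives 31/30.
E[|M − N| | M + N > 6] = (31/30) / (11/30) = 31/11.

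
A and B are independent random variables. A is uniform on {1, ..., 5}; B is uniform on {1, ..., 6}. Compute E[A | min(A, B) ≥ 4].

9/2

Outcomes with min(A, B) ≥ 4: (4,4), (4,5), (4,6), (5,4), (5,5), (5,6), each with probability 1/30.
E[A | min(A, B) ≥ 4] = (4 + 4 + 4 + 5 + 5 + 5) / 6 = 9/2.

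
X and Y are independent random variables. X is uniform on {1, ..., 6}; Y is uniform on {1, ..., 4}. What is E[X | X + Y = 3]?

3/2

P(X + Y = 3) = 1/12.
Summing X·P(x,y) over outcomes with X + Y = 3 gives 1/8.
E[X | X + Y = 3] = (1/8) / (1/12) = 3/2.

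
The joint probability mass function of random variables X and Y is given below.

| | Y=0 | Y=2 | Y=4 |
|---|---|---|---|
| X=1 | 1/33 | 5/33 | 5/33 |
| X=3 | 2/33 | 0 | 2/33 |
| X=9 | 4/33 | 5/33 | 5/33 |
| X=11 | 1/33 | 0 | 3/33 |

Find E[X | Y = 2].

P(Y = 2) = 10/33.
Σ X·P over the event = 1·(5/33) + 9·(5/33) = 50/33.
E[X | Y = 2] = (50/33) / (10/33) = 5.

5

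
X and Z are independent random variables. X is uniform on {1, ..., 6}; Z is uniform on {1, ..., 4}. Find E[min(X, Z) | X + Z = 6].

P(X + Z = 6) = 1/6.
Summing min(X,Z)·P(x,y) over outcomes with X + Z = 6 gives 1/3.
E[min(X, Z) | X + Z = 6] = (1/3) / (1/6) = 2.

2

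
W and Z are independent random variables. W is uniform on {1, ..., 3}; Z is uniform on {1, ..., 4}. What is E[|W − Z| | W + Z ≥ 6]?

Outcomes with W + Z ≥ 6: (2,4), (3,3), (3,4), each with probability 1/12.
E[|W − Z| | W + Z ≥ 6] = (2 + 0 + 1) / 3 = 1.

1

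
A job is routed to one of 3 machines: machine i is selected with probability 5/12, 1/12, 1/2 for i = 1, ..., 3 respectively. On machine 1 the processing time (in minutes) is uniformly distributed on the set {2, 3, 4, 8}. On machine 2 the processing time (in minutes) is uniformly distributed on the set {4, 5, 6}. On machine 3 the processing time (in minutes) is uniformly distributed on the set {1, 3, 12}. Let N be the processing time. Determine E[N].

233/48

E[N | machine 1] = (2+3+4+8)/4 = 17/4.
E[N | machine 2] = (4+5+6)/3 = 5.
E[N | machine 3] = (1+3+12)/3 = 16/3.
By the law of total expectation,
E[N] = (5/12)·(17/4) + (1/12)·(5) + (1/2)·(16/3) = 233/48.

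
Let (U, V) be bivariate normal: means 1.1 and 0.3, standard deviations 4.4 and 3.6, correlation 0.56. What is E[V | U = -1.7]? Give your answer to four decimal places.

For a bivariate normal, E[V | U=x] = μ_V + ρ·(σ_V/σ_U)·(x − μ_U).
E[V | U=-1.7] = 0.3 + (0.56)·(3.6/4.4)·(-1.7 − (1.1)) = 0.3 + (0.45818)·(-2.8) = -0.9829.

-0.9829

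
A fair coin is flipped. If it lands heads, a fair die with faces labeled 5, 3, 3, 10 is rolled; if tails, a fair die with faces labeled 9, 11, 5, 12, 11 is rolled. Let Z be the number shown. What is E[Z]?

E[Z | heads] = (5+3+3+10)/4 = 21/4.
E[Z | tails] = (9+11+5+12+11)/5 = 48/5.
E[Z] = (1/2)·(21/4) + (1/2)·(48/5) = 297/40.

297/40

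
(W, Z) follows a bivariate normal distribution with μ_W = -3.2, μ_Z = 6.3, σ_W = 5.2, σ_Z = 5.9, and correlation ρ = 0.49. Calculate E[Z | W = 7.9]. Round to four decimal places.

12.4712

For a bivariate normal, E[Z | W=x] = μ_Z + ρ·(σ_Z/σ_W)·(x − μ_W).
E[Z | W=7.9] = 6.3 + (0.49)·(5.9/5.2)·(7.9 − (-3.2)) = 6.3 + (0.55596)·(11.1) = 12.4712.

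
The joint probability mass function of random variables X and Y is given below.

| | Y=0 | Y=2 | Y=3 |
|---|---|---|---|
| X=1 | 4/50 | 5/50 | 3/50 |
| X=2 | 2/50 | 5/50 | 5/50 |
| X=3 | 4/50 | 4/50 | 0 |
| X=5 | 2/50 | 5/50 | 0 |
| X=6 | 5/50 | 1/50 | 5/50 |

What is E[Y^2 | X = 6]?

P(X = 6) = 11/50.
Σ Y^2·P over the event = 0·(5/50) + 4·(1/50) + 9·(5/50) = 49/50.
E[Y^2 | X = 6] = (49/50) / (11/50) = 49/11.

49/11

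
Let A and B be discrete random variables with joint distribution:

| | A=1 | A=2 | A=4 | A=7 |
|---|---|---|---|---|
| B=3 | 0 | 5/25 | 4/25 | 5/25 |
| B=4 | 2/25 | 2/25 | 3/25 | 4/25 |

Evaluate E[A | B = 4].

46/11

P(B = 4) = 11/25.
Σ A·P over the event = 1·(2/25) + 2·(2/25) + 4·(3/25) + 7·(4/25) = 46/25.
E[A | B = 4] = (46/25) / (11/25) = 46/11.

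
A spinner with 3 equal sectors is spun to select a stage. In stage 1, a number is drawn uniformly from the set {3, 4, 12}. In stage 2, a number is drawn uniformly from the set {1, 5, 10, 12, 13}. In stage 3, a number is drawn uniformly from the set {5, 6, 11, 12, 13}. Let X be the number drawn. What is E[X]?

E[X | stage 1] = (3+4+12)/3 = 19/3.
E[X | stage 2] = (1+5+10+12+13)/5 = 41/5.
E[X | stage 3] = (5+6+11+12+13)/5 = 47/5.
E[X] = (1/3)·(19/3) + (1/3)·(41/5) + (1/3)·(47/5) = 359/45.

359/45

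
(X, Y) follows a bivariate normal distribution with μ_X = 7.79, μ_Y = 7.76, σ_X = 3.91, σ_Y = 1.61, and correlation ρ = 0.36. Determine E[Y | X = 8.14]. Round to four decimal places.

7.8119

E[Y | X=x] = μ_Y + ρ(σ_Y/σ_X)(x − μ_X) for jointly normal variables.
E[Y | X=8.14] = 7.76 + (0.36)·(1.61/3.91)·(8.14 − (7.79)) = 7.76 + (0.14824)·(0.35) = 7.8119.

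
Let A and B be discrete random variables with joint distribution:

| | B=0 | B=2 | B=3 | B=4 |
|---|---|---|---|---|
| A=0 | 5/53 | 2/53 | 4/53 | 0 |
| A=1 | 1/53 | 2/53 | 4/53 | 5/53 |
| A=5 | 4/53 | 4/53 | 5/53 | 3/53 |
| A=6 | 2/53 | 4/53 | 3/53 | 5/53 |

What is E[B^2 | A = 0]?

P(A = 0) = 11/53.
Σ B^2·P over the event = 0·(5/53) + 4·(2/53) + 9·(4/53) = 44/53.
E[B^2 | A = 0] = (44/53) / (11/53) = 4.

4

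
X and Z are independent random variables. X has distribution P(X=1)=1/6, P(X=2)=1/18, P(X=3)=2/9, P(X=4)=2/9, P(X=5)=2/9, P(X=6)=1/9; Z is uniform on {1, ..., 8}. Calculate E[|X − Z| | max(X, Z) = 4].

P(max(X, Z) = 4) = 1/6.
Summing |X−Z|·P(x,y) over outcomes with max(X, Z) = 4 gives 13/48.
E[|X − Z| | max(X, Z) = 4] = (13/48) / (1/6) = 13/8.

13/8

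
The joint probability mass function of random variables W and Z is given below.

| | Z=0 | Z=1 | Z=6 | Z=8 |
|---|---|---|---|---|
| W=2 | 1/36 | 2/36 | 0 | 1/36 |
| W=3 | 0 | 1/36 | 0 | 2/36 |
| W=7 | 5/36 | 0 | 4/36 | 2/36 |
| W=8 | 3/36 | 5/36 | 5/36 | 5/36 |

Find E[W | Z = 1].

47/8

P(Z = 1) = 2/9.
Summing W·P(W=x,Z=y) over the conditioning event gives 47/36.
E[W | Z = 1] = (47/36) / (2/9) = 47/8.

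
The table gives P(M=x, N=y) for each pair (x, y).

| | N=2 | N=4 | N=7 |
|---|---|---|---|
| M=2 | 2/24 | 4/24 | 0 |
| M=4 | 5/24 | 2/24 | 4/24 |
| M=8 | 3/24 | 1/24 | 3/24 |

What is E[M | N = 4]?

24/7

P(N = 4) = 7/24.
Summing M·P(M=x,N=y) over the conditioning event gives 1.
E[M | N = 4] = (1) / (7/24) = 24/7.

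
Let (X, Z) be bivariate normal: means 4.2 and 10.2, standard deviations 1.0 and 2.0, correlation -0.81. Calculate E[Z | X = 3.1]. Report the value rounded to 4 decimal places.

E[Z | X=x] = μ_Z + ρ(σ_Z/σ_X)(x − μ_X) for jointly normal variables.
E[Z | X=3.1] = 10.2 + (-0.81)·(2.0/1.0)·(3.1 − (4.2)) = 10.2 + (-1.62)·(-1.1) = 11.9820.

11.9820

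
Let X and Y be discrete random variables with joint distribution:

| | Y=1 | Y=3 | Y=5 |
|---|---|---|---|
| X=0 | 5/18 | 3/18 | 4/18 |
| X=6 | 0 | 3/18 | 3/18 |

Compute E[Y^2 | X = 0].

11

P(X = 0) = 2/3.
Σ Y^2·P over the event = 1·(5/18) + 9·(3/18) + 25·(4/18) = 22/3.
E[Y^2 | X = 0] = (22/3) / (2/3) = 11.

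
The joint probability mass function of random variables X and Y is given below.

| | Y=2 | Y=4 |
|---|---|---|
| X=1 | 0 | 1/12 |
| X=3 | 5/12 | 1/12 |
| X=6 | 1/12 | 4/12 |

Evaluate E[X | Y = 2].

P(Y = 2) = 1/2.
Σ X·P over the event = 3·(5/12) + 6·(1/12) = 7/4.
E[X | Y = 2] = (7/4) / (1/2) = 7/2.

7/2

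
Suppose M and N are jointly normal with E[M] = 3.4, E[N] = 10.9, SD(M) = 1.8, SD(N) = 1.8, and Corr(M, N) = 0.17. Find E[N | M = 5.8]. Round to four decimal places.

E[N | M=x] = μ_N + ρ(σ_N/σ_M)(x − μ_M) for jointly normal variables.
E[N | M=5.8] = 10.9 + (0.17)·(1.8/1.8)·(5.8 − (3.4)) = 10.9 + (0.17)·(2.4) = 11.3080.

11.3080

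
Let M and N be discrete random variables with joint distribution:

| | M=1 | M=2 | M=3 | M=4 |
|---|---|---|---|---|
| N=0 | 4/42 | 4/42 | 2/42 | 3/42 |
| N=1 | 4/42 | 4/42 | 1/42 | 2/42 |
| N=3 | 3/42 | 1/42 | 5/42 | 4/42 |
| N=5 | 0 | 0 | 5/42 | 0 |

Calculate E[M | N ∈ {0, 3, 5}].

81/31

P(N ∈ {0, 3, 5}) = 31/42.
Summing M·P(M=x,N=y) over the conditioning event gives 27/14.
E[M | N ∈ {0, 3, 5}] = (27/14) / (31/42) = 81/31.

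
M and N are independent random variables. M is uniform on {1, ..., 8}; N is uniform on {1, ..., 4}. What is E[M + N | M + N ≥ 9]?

Outcomes with M + N ≥ 9: (5,4), (6,3), (6,4), (7,2), (7,3), (7,4), (8,1), (8,2), (8,3), (8,4), each with probability 1/32.
E[M + N | M + N ≥ 9] = (9 + 9 + 10 + 9 + 10 + 11 + 9 + 10 + 11 + 12) / 10 = 10.

10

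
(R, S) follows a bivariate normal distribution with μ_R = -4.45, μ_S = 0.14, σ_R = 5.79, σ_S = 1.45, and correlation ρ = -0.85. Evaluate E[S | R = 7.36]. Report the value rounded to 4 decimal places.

-2.3740

For a bivariate normal, E[S | R=x] = μ_S + ρ·(σ_S/σ_R)·(x − μ_R).
E[S | R=7.36] = 0.14 + (-0.85)·(1.45/5.79)·(7.36 − (-4.45)) = 0.14 + (-0.21287)·(11.81) = -2.3740.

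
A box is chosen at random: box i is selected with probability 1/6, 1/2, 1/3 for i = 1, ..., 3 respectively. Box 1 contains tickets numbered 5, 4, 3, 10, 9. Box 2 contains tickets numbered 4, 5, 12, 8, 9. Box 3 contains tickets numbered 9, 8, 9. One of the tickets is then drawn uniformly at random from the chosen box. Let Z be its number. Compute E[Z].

139/18

E[Z | box 1] = (5+4+3+10+9)/5 = 31/5.
E[Z | box 2] = (4+5+12+8+9)/5 = 38/5.
E[Z | box 3] = (9+8+9)/3 = 26/3.
E[Z] = (1/6)·(31/5) + (1/2)·(38/5) + (1/3)·(26/3) = 139/18.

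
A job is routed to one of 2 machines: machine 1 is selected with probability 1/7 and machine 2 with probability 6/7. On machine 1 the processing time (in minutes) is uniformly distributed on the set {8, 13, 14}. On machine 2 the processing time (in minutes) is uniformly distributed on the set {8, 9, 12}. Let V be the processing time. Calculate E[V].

209/21

E[V | machine 1] = (8+13+14)/3 = 35/3.
E[V | machine 2] = (8+9+12)/3 = 29/3.
E[V] = (1/7)·(35/3) + (6/7)·(29/3) = 209/21.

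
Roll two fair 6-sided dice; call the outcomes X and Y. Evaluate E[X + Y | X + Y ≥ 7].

P(X + Y ≥ 7) = 7/12.
Summing (X+Y)·P(x,y) over outcomes with X + Y ≥ 7 gives 91/18.
E[X + Y | X + Y ≥ 7] = (91/18) / (7/12) = 26/3.

26/3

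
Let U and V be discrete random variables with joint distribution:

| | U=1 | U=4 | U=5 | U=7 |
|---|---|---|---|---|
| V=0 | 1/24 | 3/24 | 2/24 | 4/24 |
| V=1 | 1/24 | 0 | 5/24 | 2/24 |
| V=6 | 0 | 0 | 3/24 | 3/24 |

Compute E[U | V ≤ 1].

P(V ≤ 1) = 3/4.
Σ U·P over the event = 1·(1/24) + 1·(1/24) + 4·(3/24) + 5·(2/24) + 5·(5/24) + 7·(4/24) + 7·(2/24) = 91/24.
E[U | V ≤ 1] = (91/24) / (3/4) = 91/18.

91/18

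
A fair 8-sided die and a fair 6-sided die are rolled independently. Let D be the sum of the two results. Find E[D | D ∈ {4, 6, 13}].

34/5

P(D ∈ {4, 6, 13}) = 5/24.
Σ over the event: 4·1/16 + 6·5/48 + 13·1/24 = 17/12.
E[D | D ∈ {4, 6, 13}] = (17/12) / (5/24) = 34/5.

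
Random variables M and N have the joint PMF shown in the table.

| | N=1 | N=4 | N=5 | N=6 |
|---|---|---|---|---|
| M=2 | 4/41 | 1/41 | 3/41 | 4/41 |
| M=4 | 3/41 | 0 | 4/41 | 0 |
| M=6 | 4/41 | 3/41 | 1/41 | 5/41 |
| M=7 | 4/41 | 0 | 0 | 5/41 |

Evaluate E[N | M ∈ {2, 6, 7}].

66/17

P(M ∈ {2, 6, 7}) = 34/41.
Summing N·P(M=x,N=y) over the conditioning event gives 132/41.
E[N | M ∈ {2, 6, 7}] = (132/41) / (34/41) = 66/17.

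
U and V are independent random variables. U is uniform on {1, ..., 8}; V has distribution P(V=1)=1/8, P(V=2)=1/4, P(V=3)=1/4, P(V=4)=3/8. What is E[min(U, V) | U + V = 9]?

23/8

P(U + V = 9) = 1/8.
Summing min(U,V)·P(x,y) over outcomes with U + V = 9 gives 23/64.
E[min(U, V) | U + V = 9] = (23/64) / (1/8) = 23/8.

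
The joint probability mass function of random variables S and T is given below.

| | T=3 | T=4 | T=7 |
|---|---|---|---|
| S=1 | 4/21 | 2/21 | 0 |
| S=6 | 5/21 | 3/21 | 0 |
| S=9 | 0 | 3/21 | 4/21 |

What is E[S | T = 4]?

47/8

P(T = 4) = 8/21.
Σ S·P over the event = 1·(2/21) + 6·(3/21) + 9·(3/21) = 47/21.
E[S | T = 4] = (47/21) / (8/21) = 47/8.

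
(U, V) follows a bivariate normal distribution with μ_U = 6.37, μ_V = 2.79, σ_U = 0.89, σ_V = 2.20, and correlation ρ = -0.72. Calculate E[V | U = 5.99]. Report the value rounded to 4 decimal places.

3.4663

For a bivariate normal, E[V | U=x] = μ_V + ρ·(σ_V/σ_U)·(x − μ_U).
E[V | U=5.99] = 2.79 + (-0.72)·(2.20/0.89)·(5.99 − (6.37)) = 2.79 + (-1.7798)·(-0.38) = 3.4663.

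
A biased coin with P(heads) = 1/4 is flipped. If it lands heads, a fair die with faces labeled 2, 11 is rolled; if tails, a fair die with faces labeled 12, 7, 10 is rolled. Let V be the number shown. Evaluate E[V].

71/8

E[V | heads] = (2+11)/2 = 13/2.
E[V | tails] = (12+7+10)/3 = 29/3.
By the law of total expectation,
E[V] = (1/4)·(13/2) + (3/4)·(29/3) = 71/8.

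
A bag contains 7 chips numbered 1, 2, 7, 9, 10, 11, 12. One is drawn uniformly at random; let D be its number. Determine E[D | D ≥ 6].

P(D ≥ 6) = 5/7.
Σ over the event: 7·1/7 + 9·1/7 + 10·1/7 + 11·1/7 + 12·1/7 = 7.
E[D | D ≥ 6] = (7) / (5/7) = 49/5.

49/5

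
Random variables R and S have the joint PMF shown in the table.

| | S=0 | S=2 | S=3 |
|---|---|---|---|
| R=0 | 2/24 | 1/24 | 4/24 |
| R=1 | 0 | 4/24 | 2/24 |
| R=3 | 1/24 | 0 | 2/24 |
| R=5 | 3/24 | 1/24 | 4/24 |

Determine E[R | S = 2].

3/2

P(S = 2) = 1/4.
Σ R·P over the event = 0·(1/24) + 1·(4/24) + 5·(1/24) = 3/8.
E[R | S = 2] = (3/8) / (1/4) = 3/2.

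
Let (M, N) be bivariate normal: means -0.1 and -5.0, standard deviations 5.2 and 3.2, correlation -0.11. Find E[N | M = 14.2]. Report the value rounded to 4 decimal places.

The regression of N on M has slope ρ·σ_N/σ_M and passes through (μ_M, μ_N).
E[N | M=14.2] = -5.0 + (-0.11)·(3.2/5.2)·(14.2 − (-0.1)) = -5.0 + (-0.067692)·(14.3) = -5.9680.

-5.9680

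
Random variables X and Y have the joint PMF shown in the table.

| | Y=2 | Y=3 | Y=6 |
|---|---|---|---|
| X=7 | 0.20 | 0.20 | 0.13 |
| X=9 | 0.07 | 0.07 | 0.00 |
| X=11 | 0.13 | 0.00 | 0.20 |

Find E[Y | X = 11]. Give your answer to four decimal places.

P(X = 11) = 0.33.
Σ Y·P over the event = 2·(0.13) + 6·(0.20) = 1.46.
E[Y | X = 11] = (1.46) / (0.33) = 4.4242.

4.4242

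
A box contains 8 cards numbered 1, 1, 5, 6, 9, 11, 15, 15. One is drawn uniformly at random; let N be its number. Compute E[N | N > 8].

25/2

P(N > 8) = 1/2.
Σ over the event: 9·1/8 + 11·1/8 + 15·1/4 = 25/4.
E[N | N > 8] = (25/4) / (1/2) = 25/2.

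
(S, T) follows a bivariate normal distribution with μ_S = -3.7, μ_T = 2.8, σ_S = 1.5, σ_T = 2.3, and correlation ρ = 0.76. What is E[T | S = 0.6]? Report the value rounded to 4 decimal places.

7.8109

For a bivariate normal, E[T | S=x] = μ_T + ρ·(σ_T/σ_S)·(x − μ_S).
E[T | S=0.6] = 2.8 + (0.76)·(2.3/1.5)·(0.6 − (-3.7)) = 2.8 + (1.16533)·(4.3) = 7.8109.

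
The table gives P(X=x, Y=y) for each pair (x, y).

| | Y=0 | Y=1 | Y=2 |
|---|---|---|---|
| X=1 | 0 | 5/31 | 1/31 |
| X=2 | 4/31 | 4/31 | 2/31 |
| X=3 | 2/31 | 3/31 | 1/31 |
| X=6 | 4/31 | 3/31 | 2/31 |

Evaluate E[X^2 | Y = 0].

89/5

P(Y = 0) = 10/31.
Σ X^2·P over the event = 4·(4/31) + 9·(2/31) + 36·(4/31) = 178/31.
E[X^2 | Y = 0] = (178/31) / (10/31) = 89/5.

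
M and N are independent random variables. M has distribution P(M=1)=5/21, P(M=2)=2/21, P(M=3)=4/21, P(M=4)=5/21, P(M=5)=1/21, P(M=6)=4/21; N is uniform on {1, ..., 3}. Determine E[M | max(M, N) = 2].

P(max(M, N) = 2) = 1/7.
Summing M·P(x,y) over outcomes with max(M, N) = 2 gives 13/63.
E[M | max(M, N) = 2] = (13/63) / (1/7) = 13/9.

13/9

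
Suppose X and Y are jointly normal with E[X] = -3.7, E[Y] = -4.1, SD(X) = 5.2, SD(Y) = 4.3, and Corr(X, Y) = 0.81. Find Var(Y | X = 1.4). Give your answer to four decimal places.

For a bivariate normal, Var(Y | X=x) = σ_Y²(1 − ρ²).
Var(Y | X=1.4) = (4.3)²·(1 − (0.81)²) = 18.49·0.3439 = 6.3587.

6.3587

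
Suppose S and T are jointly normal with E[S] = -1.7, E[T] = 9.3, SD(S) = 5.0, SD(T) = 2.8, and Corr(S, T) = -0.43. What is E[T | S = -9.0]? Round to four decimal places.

For a bivariate normal, E[T | S=x] = μ_T + ρ·(σ_T/σ_S)·(x − μ_S).
E[T | S=-9.0] = 9.3 + (-0.43)·(2.8/5.0)·(-9.0 − (-1.7)) = 9.3 + (-0.2408)·(-7.3) = 11.0578.

11.0578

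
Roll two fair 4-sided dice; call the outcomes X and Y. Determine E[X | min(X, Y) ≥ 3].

7/2

P(min(X, Y) ≥ 3) = 1/4.
Summing X·P(x,y) over outcomes with min(X, Y) ≥ 3 gives 7/8.
E[X | min(X, Y) ≥ 3] = (7/8) / (1/4) = 7/2.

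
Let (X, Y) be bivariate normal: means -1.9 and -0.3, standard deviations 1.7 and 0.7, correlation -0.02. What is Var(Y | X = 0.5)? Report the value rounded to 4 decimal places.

0.4898

Var(Y | X=x) = (1 − ρ²)·σ_Y².
Var(Y | X=0.5) = (0.7)²·(1 − (-0.02)²) = 0.49·0.9996 = 0.4898.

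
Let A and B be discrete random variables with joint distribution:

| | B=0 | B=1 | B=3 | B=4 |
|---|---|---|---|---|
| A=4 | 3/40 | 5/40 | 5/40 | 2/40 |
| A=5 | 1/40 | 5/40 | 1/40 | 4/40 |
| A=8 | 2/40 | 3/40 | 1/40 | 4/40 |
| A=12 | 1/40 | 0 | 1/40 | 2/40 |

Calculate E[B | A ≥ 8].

33/14

P(A ≥ 8) = 7/20.
Σ B·P over the event = 0·(2/40) + 1·(3/40) + 3·(1/40) + 4·(4/40) + 0·(1/40) + 3·(1/40) + 4·(2/40) = 33/40.
E[B | A ≥ 8] = (33/40) / (7/20) = 33/14.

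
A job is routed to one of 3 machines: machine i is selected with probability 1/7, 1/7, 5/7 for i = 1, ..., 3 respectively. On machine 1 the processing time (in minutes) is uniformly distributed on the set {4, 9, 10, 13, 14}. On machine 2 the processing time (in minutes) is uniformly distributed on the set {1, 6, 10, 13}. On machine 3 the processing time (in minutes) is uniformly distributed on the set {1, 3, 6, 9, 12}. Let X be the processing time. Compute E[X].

97/14

E[X | machine 1] = (4+9+10+13+14)/5 = 10.
E[X | machine 2] = (1+6+10+13)/4 = 15/2.
E[X | machine 3] = (1+3+6+9+12)/5 = 31/5.
E[X] = (1/7)·(10) + (1/7)·(15/2) + (5/7)·(31/5) = 97/14.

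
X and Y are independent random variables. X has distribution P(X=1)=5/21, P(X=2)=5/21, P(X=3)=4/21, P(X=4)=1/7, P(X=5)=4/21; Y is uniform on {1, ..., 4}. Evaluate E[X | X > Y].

75/19

P(X > Y) = 19/42.
Summing X·P(x,y) over outcomes with X > Y gives 25/14.
E[X | X > Y] = (25/14) / (19/42) = 75/19.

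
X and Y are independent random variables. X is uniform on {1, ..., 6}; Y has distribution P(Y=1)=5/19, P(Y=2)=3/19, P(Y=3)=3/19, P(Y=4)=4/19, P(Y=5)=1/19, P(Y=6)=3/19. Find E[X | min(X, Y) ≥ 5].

P(min(X, Y) ≥ 5) = 4/57.
Summing X·P(x,y) over outcomes with min(X, Y) ≥ 5 gives 22/57.
E[X | min(X, Y) ≥ 5] = (22/57) / (4/57) = 11/2.

11/2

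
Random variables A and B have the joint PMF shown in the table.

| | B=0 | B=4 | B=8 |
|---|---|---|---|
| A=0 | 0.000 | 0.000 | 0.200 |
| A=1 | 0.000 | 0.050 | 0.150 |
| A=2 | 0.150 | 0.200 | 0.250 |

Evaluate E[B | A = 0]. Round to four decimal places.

P(A = 0) = 0.200.
Σ B·P over the event = 8·(0.200) = 1.600.
E[B | A = 0] = (1.600) / (0.200) = 8.0000.

8.0000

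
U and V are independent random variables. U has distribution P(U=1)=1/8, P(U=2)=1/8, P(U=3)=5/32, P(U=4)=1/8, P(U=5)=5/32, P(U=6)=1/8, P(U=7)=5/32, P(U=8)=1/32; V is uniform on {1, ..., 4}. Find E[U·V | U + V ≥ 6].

P(U + V ≥ 6) = 43/64.
Summing UV·P(x,y) over outcomes with U + V ≥ 6 gives 1201/128.
E[U·V | U + V ≥ 6] = (1201/128) / (43/64) = 1201/86.

1201/86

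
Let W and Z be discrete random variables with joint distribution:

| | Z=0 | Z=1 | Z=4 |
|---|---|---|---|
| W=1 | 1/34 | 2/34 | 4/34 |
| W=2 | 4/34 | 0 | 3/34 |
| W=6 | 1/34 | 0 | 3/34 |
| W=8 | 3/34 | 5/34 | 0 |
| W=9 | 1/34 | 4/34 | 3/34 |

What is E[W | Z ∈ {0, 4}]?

103/23

P(Z ∈ {0, 4}) = 23/34.
Summing W·P(W=x,Z=y) over the conditioning event gives 103/34.
E[W | Z ∈ {0, 4}] = (103/34) / (23/34) = 103/23.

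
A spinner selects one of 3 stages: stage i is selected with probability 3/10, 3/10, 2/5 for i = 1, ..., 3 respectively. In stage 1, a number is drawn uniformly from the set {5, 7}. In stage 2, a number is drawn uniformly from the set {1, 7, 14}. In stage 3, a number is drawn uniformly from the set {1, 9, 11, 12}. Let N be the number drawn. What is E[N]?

73/10

E[N | stage 1] = (5+7)/2 = 6.
E[N | stage 2] = (1+7+14)/3 = 22/3.
E[N | stage 3] = (1+9+11+12)/4 = 33/4.
By the law of total expectation,
E[N] = (3/10)·(6) + (3/10)·(22/3) + (2/5)·(33/4) = 73/10.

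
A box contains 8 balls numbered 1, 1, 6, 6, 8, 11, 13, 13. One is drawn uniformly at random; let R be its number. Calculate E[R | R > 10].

37/3

P(R > 10) = 3/8.
Σ over the event: 11·1/8 + 13·1/4 = 37/8.
E[R | R > 10] = (37/8) / (3/8) = 37/3.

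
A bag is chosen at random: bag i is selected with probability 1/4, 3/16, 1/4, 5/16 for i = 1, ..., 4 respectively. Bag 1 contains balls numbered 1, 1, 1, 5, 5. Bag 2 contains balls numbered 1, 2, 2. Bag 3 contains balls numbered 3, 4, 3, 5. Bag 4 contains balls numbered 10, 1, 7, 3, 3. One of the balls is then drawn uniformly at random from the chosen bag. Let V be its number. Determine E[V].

17/5

E[V | bag 1] = (1+1+1+5+5)/5 = 13/5.
E[V | bag 2] = (1+2+2)/3 = 5/3.
E[V | bag 3] = (3+4+3+5)/4 = 15/4.
E[V | bag 4] = (10+1+7+3+3)/5 = 24/5.
By the law of total expectation,
E[V] = (1/4)·(13/5) + (3/16)·(5/3) + (1/4)·(15/4) + (5/16)·(24/5) = 17/5.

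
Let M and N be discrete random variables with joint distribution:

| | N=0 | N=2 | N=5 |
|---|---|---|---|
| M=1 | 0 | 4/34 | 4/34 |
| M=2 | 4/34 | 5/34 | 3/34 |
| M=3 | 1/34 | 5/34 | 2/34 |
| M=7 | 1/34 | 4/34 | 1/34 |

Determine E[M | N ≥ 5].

P(N ≥ 5) = 5/17.
Σ M·P over the event = 1·(4/34) + 2·(3/34) + 3·(2/34) + 7·(1/34) = 23/34.
E[M | N ≥ 5] = (23/34) / (5/17) = 23/10.

23/10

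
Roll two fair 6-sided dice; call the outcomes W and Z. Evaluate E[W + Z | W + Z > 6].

P(W + Z > 6) = 7/12.
Summing (W+Z)·P(x,y) over outcomes with W + Z > 6 gives 91/18.
E[W + Z | W + Z > 6] = (91/18) / (7/12) = 26/3.

26/3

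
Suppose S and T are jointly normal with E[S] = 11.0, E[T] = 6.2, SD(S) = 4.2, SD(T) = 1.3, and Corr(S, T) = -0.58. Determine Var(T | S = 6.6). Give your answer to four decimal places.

1.1215

The conditional variance in a bivariate normal is σ_T²(1 − ρ²), independent of x.
Var(T | S=6.6) = (1.3)²·(1 − (-0.58)²) = 1.69·0.6636 = 1.1215.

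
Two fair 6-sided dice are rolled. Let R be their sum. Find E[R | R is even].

7

P(R is even) = 1/2.
Σ over the event: 2·1/36 + 4·1/12 + 6·5/36 + 8·5/36 + 10·1/12 + 12·1/36 = 7/2.
E[R | R is even] = (7/2) / (1/2) = 7.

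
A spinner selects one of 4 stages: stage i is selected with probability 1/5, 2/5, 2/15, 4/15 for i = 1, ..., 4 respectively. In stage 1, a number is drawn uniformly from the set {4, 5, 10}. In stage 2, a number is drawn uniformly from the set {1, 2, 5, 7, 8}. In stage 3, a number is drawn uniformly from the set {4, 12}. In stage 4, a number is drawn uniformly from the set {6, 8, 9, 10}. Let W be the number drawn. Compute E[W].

478/75

E[W | stage 1] = (4+5+10)/3 = 19/3.
E[W | stage 2] = (1+2+5+7+8)/5 = 23/5.
E[W | stage 3] = (4+12)/2 = 8.
E[W | stage 4] = (6+8+9+10)/4 = 33/4.
By the law of total expectation,
E[W] = (1/5)·(19/3) + (2/5)·(23/5) + (2/15)·(8) + (4/15)·(33/4) = 478/75.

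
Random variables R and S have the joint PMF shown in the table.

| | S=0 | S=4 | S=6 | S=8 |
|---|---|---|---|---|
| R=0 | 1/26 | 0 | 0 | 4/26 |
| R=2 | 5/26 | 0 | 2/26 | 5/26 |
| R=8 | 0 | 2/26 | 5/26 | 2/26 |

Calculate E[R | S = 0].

5/3

P(S = 0) = 3/13.
Σ R·P over the event = 0·(1/26) + 2·(5/26) = 5/13.
E[R | S = 0] = (5/13) / (3/13) = 5/3.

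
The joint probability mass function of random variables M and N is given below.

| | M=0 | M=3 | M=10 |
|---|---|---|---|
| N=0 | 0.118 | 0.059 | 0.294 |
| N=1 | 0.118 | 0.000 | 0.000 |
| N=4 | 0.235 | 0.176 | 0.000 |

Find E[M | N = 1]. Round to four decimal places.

0.0000

P(N = 1) = 0.118.
Σ M·P over the event = 0·(0.118) = 0.000.
E[M | N = 1] = (0.000) / (0.118) = 0.0000.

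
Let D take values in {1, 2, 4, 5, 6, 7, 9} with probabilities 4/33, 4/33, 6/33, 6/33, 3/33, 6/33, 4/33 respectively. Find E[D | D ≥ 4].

6

P(D ≥ 4) = 25/33.
Σ over the event: 4·2/11 + 5·2/11 + 6·1/11 + 7·2/11 + 9·4/33 = 50/11.
E[D | D ≥ 4] = (50/11) / (25/33) = 6.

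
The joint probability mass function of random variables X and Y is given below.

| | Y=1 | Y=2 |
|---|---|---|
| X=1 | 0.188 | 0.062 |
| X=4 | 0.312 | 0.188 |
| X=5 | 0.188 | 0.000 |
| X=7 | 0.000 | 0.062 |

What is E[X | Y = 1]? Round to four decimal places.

3.4535

P(Y = 1) = 0.688.
Σ X·P over the event = 1·(0.188) + 4·(0.312) + 5·(0.188) = 2.376.
E[X | Y = 1] = (2.376) / (0.688) = 3.4535.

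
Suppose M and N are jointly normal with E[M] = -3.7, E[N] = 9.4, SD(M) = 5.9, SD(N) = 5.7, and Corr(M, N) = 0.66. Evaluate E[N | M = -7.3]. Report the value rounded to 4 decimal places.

For a bivariate normal, E[N | M=x] = μ_N + ρ·(σ_N/σ_M)·(x − μ_M).
E[N | M=-7.3] = 9.4 + (0.66)·(5.7/5.9)·(-7.3 − (-3.7)) = 9.4 + (0.63763)·(-3.6) = 7.1045.

7.1045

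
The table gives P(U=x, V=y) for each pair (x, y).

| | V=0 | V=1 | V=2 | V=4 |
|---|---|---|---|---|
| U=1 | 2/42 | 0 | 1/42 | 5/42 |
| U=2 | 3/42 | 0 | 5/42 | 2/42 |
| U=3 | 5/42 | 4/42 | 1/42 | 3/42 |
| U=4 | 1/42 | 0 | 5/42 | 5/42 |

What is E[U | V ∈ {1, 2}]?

P(V ∈ {1, 2}) = 8/21.
Σ U·P over the event = 1·(1/42) + 2·(5/42) + 3·(4/42) + 3·(1/42) + 4·(5/42) = 23/21.
E[U | V ∈ {1, 2}] = (23/21) / (8/21) = 23/8.

23/8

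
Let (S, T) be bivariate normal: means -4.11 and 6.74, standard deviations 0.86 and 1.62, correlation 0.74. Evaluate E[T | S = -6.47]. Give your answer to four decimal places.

For a bivariate normal, E[T | S=x] = μ_T + ρ·(σ_T/σ_S)·(x − μ_S).
E[T | S=-6.47] = 6.74 + (0.74)·(1.62/0.86)·(-6.47 − (-4.11)) = 6.74 + (1.39395)·(-2.36) = 3.4503.

3.4503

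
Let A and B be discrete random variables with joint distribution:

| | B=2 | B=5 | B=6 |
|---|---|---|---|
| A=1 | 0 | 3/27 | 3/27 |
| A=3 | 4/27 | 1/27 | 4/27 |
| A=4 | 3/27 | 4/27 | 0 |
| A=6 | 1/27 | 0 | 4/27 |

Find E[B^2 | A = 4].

16

P(A = 4) = 7/27.
Σ B^2·P over the event = 4·(3/27) + 25·(4/27) = 112/27.
E[B^2 | A = 4] = (112/27) / (7/27) = 16.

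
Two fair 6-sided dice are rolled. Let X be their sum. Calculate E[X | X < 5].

10/3

P(X < 5) = 1/6.
Σ over the event: 2·1/36 + 3·1/18 + 4·1/12 = 5/9.
E[X | X < 5] = (5/9) / (1/6) = 10/3.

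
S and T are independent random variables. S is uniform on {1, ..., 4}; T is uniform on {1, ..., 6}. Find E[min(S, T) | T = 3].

9/4

Outcomes with T = 3: (1,3), (2,3), (3,3), (4,3), each with probability 1/24.
E[min(S, T) | T = 3] = (1 + 2 + 3 + 3) / 4 = 9/4.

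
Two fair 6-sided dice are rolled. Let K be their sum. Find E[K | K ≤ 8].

76/13

P(K ≤ 8) = 13/18.
Σ over the event: 2·1/36 + 3·1/18 + 4·1/12 + 5·1/9 + 6·5/36 + 7·1/6 + 8·5/36 = 38/9.
E[K | K ≤ 8] = (38/9) / (13/18) = 76/13.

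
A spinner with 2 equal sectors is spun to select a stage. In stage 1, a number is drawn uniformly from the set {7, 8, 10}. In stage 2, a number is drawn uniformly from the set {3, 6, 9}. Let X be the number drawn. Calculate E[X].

43/6

E[X | stage 1] = (7+8+10)/3 = 25/3.
E[X | stage 2] = (3+6+9)/3 = 6.
By the law of total expectation,
E[X] = (1/2)·(25/3) + (1/2)·(6) = 43/6.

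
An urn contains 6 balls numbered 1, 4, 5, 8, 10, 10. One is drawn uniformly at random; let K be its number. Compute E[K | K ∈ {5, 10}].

P(K ∈ {5, 10}) = 1/2.
Σ over the event: 5·1/6 + 10·1/3 = 25/6.
E[K | K ∈ {5, 10}] = (25/6) / (1/2) = 25/3.

25/3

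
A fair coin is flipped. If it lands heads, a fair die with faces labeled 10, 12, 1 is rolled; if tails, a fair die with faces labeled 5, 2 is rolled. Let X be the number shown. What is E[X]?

67/12

E[X | heads] = (10+12+1)/3 = 23/3.
E[X | tails] = (5+2)/2 = 7/2.
By the law of total expectation,
E[X] = (1/2)·(23/3) + (1/2)·(7/2) = 67/12.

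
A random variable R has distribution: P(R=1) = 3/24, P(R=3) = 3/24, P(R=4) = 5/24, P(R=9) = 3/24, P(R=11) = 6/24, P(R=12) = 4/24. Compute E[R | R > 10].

57/5

P(R > 10) = 5/12.
Σ over the event: 11·1/4 + 12·1/6 = 19/4.
E[R | R > 10] = (19/4) / (5/12) = 57/5.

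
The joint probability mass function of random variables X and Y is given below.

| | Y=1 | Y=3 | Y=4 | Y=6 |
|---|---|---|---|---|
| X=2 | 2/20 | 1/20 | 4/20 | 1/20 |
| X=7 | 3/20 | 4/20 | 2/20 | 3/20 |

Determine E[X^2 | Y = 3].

40

P(Y = 3) = 1/4.
Σ X^2·P over the event = 4·(1/20) + 49·(4/20) = 10.
E[X^2 | Y = 3] = (10) / (1/4) = 40.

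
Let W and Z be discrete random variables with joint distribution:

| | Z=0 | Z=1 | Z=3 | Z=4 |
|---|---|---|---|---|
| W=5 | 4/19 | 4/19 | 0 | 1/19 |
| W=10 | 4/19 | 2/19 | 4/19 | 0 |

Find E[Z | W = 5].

8/9

P(W = 5) = 9/19.
Summing Z·P(W=x,Z=y) over the conditioning event gives 8/19.
E[Z | W = 5] = (8/19) / (9/19) = 8/9.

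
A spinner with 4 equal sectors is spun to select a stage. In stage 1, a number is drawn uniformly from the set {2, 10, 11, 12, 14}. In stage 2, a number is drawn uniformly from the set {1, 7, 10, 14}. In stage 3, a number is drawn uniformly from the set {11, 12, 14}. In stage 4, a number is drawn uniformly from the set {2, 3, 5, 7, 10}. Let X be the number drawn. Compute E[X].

E[X | stage 1] = (2+10+11+12+14)/5 = 49/5.
E[X | stage 2] = (1+7+10+14)/4 = 8.
E[X | stage 3] = (11+12+14)/3 = 37/3.
E[X | stage 4] = (2+3+5+7+10)/5 = 27/5.
By the law of total expectation,
E[X] = (1/4)·(49/5) + (1/4)·(8) + (1/4)·(37/3) + (1/4)·(27/5) = 533/60.

533/60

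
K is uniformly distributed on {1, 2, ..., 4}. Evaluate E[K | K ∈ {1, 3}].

P(K ∈ {1, 3}) = 1/2.
Σ over the event: 1·1/4 + 3·1/4 = 1.
E[K | K ∈ {1, 3}] = (1) / (1/2) = 2.

2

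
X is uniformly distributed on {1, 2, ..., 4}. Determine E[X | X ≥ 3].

7/2

Given X ≥ 3, X is equally likely to be any of {3, 4}.
E[X | X ≥ 3] = (3 + 4) / 2 = 7/2.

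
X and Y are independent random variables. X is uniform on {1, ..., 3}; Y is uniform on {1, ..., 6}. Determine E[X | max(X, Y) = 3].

Outcomes with max(X, Y) = 3: (1,3), (2,3), (3,1), (3,2), (3,3), each with probability 1/18.
E[X | max(X, Y) = 3] = (1 + 2 + 3 + 3 + 3) / 5 = 12/5.

12/5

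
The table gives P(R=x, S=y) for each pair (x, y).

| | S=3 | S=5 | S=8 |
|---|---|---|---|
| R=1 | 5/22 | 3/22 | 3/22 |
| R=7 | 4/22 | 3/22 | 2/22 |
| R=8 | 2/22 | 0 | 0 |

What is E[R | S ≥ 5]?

P(S ≥ 5) = 1/2.
Σ R·P over the event = 1·(3/22) + 1·(3/22) + 7·(3/22) + 7·(2/22) = 41/22.
E[R | S ≥ 5] = (41/22) / (1/2) = 41/11.

41/11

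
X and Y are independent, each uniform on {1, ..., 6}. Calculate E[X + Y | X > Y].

P(X > Y) = 5/12.
Summing (X+Y)·P(x,y) over outcomes with X > Y gives 35/12.
E[X + Y | X > Y] = (35/12) / (5/12) = 7.

7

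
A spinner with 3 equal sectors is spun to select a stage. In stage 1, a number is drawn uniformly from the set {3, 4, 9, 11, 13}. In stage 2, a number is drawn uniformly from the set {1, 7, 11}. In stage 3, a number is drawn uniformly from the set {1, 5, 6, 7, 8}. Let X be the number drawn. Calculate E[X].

E[X | stage 1] = (3+4+9+11+13)/5 = 8.
E[X | stage 2] = (1+7+11)/3 = 19/3.
E[X | stage 3] = (1+5+6+7+8)/5 = 27/5.
E[X] = (1/3)·(8) + (1/3)·(19/3) + (1/3)·(27/5) = 296/45.

296/45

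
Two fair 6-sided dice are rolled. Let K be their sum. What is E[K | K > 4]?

P(K > 4) = 5/6.
Σ over the event: 5·1/9 + 6·5/36 + 7·1/6 + 8·5/36 + 9·1/9 + 10·1/12 + 11·1/18 + 12·1/36 = 58/9.
E[K | K > 4] = (58/9) / (5/6) = 116/15.

116/15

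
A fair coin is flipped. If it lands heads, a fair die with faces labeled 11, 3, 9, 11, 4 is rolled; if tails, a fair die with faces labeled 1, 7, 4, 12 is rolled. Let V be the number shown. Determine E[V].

E[V | heads] = (11+3+9+11+4)/5 = 38/5.
E[V | tails] = (1+7+4+12)/4 = 6.
E[V] = (1/2)·(38/5) + (1/2)·(6) = 34/5.

34/5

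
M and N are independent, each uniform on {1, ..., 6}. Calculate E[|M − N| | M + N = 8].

12/5

Outcomes with M + N = 8: (2,6), (3,5), (4,4), (5,3), (6,2), each with probability 1/36.
E[|M − N| | M + N = 8] = (4 + 2 + 0 + 2 + 4) / 5 = 12/5.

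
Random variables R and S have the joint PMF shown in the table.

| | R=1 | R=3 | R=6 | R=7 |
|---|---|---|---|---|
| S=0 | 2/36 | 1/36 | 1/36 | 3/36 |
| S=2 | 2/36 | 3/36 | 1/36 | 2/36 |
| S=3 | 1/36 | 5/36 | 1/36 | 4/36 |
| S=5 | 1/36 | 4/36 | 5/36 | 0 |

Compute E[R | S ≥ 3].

P(S ≥ 3) = 7/12.
Summing R·P(R=x,S=y) over the conditioning event gives 31/12.
E[R | S ≥ 3] = (31/12) / (7/12) = 31/7.

31/7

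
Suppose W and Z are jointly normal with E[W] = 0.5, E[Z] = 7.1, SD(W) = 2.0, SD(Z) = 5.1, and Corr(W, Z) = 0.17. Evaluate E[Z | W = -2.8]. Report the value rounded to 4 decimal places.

5.6695

For a bivariate normal, E[Z | W=x] = μ_Z + ρ·(σ_Z/σ_W)·(x − μ_W).
E[Z | W=-2.8] = 7.1 + (0.17)·(5.1/2.0)·(-2.8 − (0.5)) = 7.1 + (0.4335)·(-3.3) = 5.6695.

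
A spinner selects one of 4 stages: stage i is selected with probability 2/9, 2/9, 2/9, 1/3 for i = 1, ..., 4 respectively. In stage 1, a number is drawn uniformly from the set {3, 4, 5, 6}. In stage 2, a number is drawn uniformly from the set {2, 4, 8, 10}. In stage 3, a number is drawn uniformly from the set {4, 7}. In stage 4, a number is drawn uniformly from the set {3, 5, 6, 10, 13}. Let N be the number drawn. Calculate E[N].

271/45

E[N | stage 1] = (3+4+5+6)/4 = 9/2.
E[N | stage 2] = (2+4+8+10)/4 = 6.
E[N | stage 3] = (4+7)/2 = 11/2.
E[N | stage 4] = (3+5+6+10+13)/5 = 37/5.
E[N] = (2/9)·(9/2) + (2/9)·(6) + (2/9)·(11/2) + (1/3)·(37/5) = 271/45.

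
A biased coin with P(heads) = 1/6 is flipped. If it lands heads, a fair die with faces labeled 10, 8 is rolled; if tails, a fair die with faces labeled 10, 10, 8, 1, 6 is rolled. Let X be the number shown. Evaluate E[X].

22/3

E[X | heads] = (10+8)/2 = 9.
E[X | tails] = (10+10+8+1+6)/5 = 7.
E[X] = (1/6)·(9) + (5/6)·(7) = 22/3.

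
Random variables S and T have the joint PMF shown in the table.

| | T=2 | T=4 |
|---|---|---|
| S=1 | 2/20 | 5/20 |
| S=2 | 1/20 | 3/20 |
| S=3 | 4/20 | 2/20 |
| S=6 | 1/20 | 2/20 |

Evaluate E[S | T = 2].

P(T = 2) = 2/5.
Σ S·P over the event = 1·(2/20) + 2·(1/20) + 3·(4/20) + 6·(1/20) = 11/10.
E[S | T = 2] = (11/10) / (2/5) = 11/4.

11/4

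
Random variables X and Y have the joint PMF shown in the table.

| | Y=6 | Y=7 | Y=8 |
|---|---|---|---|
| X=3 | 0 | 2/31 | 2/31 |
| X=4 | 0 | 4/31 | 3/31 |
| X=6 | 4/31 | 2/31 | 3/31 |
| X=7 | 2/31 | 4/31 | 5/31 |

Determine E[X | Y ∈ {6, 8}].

109/19

P(Y ∈ {6, 8}) = 19/31.
Summing X·P(X=x,Y=y) over the conditioning event gives 109/31.
E[X | Y ∈ {6, 8}] = (109/31) / (19/31) = 109/19.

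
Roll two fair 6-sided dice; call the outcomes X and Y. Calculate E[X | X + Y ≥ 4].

P(X + Y ≥ 4) = 11/12.
Summing X·P(x,y) over outcomes with X + Y ≥ 4 gives 61/18.
E[X | X + Y ≥ 4] = (61/18) / (11/12) = 122/33.

122/33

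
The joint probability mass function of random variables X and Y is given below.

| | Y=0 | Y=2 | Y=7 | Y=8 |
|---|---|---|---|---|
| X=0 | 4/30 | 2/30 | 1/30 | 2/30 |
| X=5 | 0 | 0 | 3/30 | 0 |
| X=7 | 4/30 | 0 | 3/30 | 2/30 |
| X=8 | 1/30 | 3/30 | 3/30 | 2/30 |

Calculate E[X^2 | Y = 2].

P(Y = 2) = 1/6.
Σ X^2·P over the event = 0·(2/30) + 64·(3/30) = 32/5.
E[X^2 | Y = 2] = (32/5) / (1/6) = 192/5.

192/5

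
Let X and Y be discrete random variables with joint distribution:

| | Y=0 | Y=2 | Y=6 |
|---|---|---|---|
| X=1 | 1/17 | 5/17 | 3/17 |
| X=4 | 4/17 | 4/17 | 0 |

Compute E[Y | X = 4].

P(X = 4) = 8/17.
Σ Y·P over the event = 0·(4/17) + 2·(4/17) = 8/17.
E[Y | X = 4] = (8/17) / (8/17) = 1.

1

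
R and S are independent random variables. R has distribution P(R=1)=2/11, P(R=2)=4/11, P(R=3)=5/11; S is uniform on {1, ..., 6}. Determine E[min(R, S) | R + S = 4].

P(R + S = 4) = 1/6.
Summing min(R,S)·P(x,y) over outcomes with R + S = 4 gives 5/22.
E[min(R, S) | R + S = 4] = (5/22) / (1/6) = 15/11.

15/11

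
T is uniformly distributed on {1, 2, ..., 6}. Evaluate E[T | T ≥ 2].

Given T ≥ 2, T is equally likely to be any of {2, 3, 4, 5, 6}.
E[T | T ≥ 2] = (2 + 3 + 4 + 5 + 6) / 5 = 4.

4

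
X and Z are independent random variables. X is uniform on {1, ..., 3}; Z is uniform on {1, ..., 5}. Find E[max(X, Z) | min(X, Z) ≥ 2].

29/8

P(min(X, Z) ≥ 2) = 8/15.
Summing max(X,Z)·P(x,y) over outcomes with min(X, Z) ≥ 2 gives 29/15.
E[max(X, Z) | min(X, Z) ≥ 2] = (29/15) / (8/15) = 29/8.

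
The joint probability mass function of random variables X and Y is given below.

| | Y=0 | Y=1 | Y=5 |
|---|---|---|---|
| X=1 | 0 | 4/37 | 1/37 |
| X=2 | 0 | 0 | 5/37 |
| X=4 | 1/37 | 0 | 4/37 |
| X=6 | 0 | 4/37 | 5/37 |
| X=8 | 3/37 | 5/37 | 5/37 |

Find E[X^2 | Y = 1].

P(Y = 1) = 13/37.
Σ X^2·P over the event = 1·(4/37) + 36·(4/37) + 64·(5/37) = 468/37.
E[X^2 | Y = 1] = (468/37) / (13/37) = 36.

36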